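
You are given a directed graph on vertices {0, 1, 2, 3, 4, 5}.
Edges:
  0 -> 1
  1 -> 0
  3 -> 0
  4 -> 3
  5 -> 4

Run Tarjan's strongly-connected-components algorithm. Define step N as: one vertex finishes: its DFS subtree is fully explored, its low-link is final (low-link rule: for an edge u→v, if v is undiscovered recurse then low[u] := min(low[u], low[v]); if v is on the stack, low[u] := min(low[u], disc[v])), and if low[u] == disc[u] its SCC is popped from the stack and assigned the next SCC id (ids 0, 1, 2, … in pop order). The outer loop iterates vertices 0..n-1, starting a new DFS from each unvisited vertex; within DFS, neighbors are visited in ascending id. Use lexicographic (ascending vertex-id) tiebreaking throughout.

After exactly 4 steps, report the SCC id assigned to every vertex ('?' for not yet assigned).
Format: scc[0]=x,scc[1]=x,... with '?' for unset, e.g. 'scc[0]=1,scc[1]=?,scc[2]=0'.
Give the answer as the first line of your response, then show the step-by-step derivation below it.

scc[0]=0,scc[1]=0,scc[2]=1,scc[3]=2,scc[4]=?,scc[5]=?

step 1: low=(low[0]=0,low[1]=0,low[2]=?,low[3]=?,low[4]=?,low[5]=?); scc=(scc[0]=?,scc[1]=?,scc[2]=?,scc[3]=?,scc[4]=?,scc[5]=?)
step 2: low=(low[0]=0,low[1]=0,low[2]=?,low[3]=?,low[4]=?,low[5]=?); scc=(scc[0]=0,scc[1]=0,scc[2]=?,scc[3]=?,scc[4]=?,scc[5]=?)
step 3: low=(low[0]=0,low[1]=0,low[2]=2,low[3]=?,low[4]=?,low[5]=?); scc=(scc[0]=0,scc[1]=0,scc[2]=1,scc[3]=?,scc[4]=?,scc[5]=?)
step 4: low=(low[0]=0,low[1]=0,low[2]=2,low[3]=3,low[4]=?,low[5]=?); scc=(scc[0]=0,scc[1]=0,scc[2]=1,scc[3]=2,scc[4]=?,scc[5]=?)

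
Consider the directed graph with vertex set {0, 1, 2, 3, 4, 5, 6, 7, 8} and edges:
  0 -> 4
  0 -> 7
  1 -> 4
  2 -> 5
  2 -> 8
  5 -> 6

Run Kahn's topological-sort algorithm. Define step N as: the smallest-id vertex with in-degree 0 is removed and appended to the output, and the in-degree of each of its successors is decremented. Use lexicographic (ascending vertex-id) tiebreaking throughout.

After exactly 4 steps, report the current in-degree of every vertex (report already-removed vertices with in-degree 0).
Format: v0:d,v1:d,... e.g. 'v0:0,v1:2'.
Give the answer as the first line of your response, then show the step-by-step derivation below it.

v0:0,v1:0,v2:0,v3:0,v4:0,v5:0,v6:1,v7:0,v8:0

step 1: output 0; order=[0]; indeg=(0,0,0,0,1,1,1,0,1)
step 2: output 1; order=[0,1]; indeg=(0,0,0,0,0,1,1,0,1)
step 3: output 2; order=[0,1,2]; indeg=(0,0,0,0,0,0,1,0,0)
step 4: output 3; order=[0,1,2,3]; indeg=(0,0,0,0,0,0,1,0,0)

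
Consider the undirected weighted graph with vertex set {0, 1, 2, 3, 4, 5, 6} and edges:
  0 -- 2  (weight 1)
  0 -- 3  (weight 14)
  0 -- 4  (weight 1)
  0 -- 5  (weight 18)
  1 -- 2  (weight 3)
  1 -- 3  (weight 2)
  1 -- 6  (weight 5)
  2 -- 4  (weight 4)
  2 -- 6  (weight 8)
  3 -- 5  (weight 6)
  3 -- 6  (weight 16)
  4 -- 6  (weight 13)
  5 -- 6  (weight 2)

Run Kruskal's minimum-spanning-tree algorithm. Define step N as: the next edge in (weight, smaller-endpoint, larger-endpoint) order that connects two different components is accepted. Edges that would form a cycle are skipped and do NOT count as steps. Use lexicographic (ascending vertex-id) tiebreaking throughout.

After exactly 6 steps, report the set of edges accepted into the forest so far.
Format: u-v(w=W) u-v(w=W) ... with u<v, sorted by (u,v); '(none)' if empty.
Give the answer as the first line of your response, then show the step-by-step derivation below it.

0-2(w=1) 0-4(w=1) 1-2(w=3) 1-3(w=2) 1-6(w=5) 5-6(w=2)

step 1: add edge 0-2 (w=1); MST = {0-2(w=1)}
step 2: add edge 0-4 (w=1); MST = {0-2(w=1) 0-4(w=1)}
step 3: add edge 1-3 (w=2); MST = {0-2(w=1) 0-4(w=1) 1-3(w=2)}
step 4: add edge 5-6 (w=2); MST = {0-2(w=1) 0-4(w=1) 1-3(w=2) 5-6(w=2)}
step 5: add edge 1-2 (w=3); MST = {0-2(w=1) 0-4(w=1) 1-2(w=3) 1-3(w=2) 5-6(w=2)}
step 6: add edge 1-6 (w=5); MST = {0-2(w=1) 0-4(w=1) 1-2(w=3) 1-3(w=2) 1-6(w=5) 5-6(w=2)}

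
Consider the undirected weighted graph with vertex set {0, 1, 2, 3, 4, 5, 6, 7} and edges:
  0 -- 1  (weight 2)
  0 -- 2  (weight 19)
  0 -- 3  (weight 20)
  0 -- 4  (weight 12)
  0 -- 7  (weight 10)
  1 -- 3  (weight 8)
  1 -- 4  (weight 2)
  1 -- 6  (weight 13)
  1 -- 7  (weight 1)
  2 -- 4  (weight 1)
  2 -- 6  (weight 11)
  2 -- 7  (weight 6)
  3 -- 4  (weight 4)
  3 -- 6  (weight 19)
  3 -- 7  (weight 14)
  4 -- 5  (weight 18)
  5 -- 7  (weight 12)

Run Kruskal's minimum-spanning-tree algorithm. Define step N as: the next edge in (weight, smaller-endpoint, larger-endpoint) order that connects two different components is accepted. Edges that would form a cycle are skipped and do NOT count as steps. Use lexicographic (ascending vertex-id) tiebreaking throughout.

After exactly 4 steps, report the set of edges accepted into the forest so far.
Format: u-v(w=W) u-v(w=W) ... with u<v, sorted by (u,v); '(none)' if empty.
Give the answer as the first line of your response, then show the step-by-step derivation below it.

0-1(w=2) 1-4(w=2) 1-7(w=1) 2-4(w=1)

step 1: add edge 1-7 (w=1); MST = {1-7(w=1)}
step 2: add edge 2-4 (w=1); MST = {1-7(w=1) 2-4(w=1)}
step 3: add edge 0-1 (w=2); MST = {0-1(w=2) 1-7(w=1) 2-4(w=1)}
step 4: add edge 1-4 (w=2); MST = {0-1(w=2) 1-4(w=2) 1-7(w=1) 2-4(w=1)}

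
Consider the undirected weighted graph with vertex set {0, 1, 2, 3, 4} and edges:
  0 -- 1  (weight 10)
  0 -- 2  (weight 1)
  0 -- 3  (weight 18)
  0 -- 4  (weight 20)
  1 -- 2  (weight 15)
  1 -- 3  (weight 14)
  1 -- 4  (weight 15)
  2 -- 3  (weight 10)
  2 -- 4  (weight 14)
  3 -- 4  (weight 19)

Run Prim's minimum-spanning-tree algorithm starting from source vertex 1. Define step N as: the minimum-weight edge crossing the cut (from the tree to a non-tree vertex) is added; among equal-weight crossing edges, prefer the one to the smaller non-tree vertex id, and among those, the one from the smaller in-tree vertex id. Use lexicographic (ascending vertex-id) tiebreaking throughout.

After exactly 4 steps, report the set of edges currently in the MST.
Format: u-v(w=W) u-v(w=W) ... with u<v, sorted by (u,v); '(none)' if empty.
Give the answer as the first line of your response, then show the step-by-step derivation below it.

0-1(w=10) 0-2(w=1) 2-3(w=10) 2-4(w=14)

step 1: add edge 0-1 (w=10); MST = {0-1(w=10)}
step 2: add edge 0-2 (w=1); MST = {0-1(w=10) 0-2(w=1)}
step 3: add edge 2-3 (w=10); MST = {0-1(w=10) 0-2(w=1) 2-3(w=10)}
step 4: add edge 2-4 (w=14); MST = {0-1(w=10) 0-2(w=1) 2-3(w=10) 2-4(w=14)}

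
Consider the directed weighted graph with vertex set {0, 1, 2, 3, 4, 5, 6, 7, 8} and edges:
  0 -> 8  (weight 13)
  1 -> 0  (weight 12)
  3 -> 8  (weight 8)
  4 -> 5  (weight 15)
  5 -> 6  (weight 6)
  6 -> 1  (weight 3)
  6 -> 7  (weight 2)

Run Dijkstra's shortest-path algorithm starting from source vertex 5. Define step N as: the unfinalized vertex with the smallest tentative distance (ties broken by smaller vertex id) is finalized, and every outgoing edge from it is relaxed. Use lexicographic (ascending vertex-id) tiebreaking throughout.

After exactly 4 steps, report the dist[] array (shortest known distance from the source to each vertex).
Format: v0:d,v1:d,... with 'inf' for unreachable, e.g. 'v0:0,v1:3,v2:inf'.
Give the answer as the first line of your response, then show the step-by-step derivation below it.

v0:21,v1:9,v2:inf,v3:inf,v4:inf,v5:0,v6:6,v7:8,v8:inf

step 1: dist = v0:inf,v1:inf,v2:inf,v3:inf,v4:inf,v5:0,v6:6,v7:inf,v8:inf
step 2: dist = v0:inf,v1:9,v2:inf,v3:inf,v4:inf,v5:0,v6:6,v7:8,v8:inf
step 3: dist = v0:inf,v1:9,v2:inf,v3:inf,v4:inf,v5:0,v6:6,v7:8,v8:inf
step 4: dist = v0:21,v1:9,v2:inf,v3:inf,v4:inf,v5:0,v6:6,v7:8,v8:inf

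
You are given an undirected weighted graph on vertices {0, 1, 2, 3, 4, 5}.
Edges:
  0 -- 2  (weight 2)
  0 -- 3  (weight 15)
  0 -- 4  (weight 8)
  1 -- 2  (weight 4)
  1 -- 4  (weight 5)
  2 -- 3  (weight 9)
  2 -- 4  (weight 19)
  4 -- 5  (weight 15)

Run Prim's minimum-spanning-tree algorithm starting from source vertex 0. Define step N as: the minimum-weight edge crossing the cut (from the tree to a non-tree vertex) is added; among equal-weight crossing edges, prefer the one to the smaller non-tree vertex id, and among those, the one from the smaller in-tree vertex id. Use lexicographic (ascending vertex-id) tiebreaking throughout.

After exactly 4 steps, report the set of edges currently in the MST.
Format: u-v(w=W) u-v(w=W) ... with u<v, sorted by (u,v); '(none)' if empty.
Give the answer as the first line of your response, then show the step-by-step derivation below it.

0-2(w=2) 1-2(w=4) 1-4(w=5) 2-3(w=9)

step 1: add edge 0-2 (w=2); MST = {0-2(w=2)}
step 2: add edge 1-2 (w=4); MST = {0-2(w=2) 1-2(w=4)}
step 3: add edge 1-4 (w=5); MST = {0-2(w=2) 1-2(w=4) 1-4(w=5)}
step 4: add edge 2-3 (w=9); MST = {0-2(w=2) 1-2(w=4) 1-4(w=5) 2-3(w=9)}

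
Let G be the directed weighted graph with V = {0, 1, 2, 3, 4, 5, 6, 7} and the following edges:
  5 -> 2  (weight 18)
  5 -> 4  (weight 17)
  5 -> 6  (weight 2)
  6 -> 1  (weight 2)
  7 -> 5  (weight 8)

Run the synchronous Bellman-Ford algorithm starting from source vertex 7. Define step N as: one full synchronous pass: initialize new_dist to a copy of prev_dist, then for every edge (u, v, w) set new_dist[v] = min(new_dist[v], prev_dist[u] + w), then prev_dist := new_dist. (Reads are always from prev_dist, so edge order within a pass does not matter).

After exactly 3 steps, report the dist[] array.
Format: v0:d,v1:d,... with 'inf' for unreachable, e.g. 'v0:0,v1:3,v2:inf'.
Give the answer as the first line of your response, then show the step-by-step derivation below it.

v0:inf,v1:12,v2:26,v3:inf,v4:25,v5:8,v6:10,v7:0

step 1: dist = v0:inf,v1:inf,v2:inf,v3:inf,v4:inf,v5:8,v6:inf,v7:0
step 2: dist = v0:inf,v1:inf,v2:26,v3:inf,v4:25,v5:8,v6:10,v7:0
step 3: dist = v0:inf,v1:12,v2:26,v3:inf,v4:25,v5:8,v6:10,v7:0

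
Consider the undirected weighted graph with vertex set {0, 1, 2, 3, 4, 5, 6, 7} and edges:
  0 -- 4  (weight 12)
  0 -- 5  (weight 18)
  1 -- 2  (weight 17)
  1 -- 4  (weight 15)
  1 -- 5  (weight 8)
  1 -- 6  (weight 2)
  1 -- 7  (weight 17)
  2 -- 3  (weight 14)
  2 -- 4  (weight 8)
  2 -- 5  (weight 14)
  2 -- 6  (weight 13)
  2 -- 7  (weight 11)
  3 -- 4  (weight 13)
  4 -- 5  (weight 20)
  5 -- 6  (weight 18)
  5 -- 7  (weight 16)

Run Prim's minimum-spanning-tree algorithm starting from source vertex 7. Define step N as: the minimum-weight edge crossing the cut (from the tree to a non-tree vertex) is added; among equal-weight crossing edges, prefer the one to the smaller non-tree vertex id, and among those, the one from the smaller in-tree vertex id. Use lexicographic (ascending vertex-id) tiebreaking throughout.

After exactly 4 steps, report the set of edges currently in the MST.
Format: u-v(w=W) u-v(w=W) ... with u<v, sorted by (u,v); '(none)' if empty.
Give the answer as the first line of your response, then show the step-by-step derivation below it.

0-4(w=12) 2-4(w=8) 2-7(w=11) 3-4(w=13)

step 1: add edge 2-7 (w=11); MST = {2-7(w=11)}
step 2: add edge 2-4 (w=8); MST = {2-4(w=8) 2-7(w=11)}
step 3: add edge 0-4 (w=12); MST = {0-4(w=12) 2-4(w=8) 2-7(w=11)}
step 4: add edge 3-4 (w=13); MST = {0-4(w=12) 2-4(w=8) 2-7(w=11) 3-4(w=13)}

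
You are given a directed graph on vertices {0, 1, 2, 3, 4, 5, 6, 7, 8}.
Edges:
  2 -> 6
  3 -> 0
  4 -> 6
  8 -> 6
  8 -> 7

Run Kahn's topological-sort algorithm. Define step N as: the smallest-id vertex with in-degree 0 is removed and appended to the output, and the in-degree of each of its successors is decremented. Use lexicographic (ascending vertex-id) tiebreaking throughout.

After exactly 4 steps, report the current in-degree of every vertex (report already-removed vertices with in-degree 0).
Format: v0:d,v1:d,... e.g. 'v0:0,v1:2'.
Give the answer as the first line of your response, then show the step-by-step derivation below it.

v0:0,v1:0,v2:0,v3:0,v4:0,v5:0,v6:2,v7:1,v8:0

step 1: output 1; order=[1]; indeg=(1,0,0,0,0,0,3,1,0)
step 2: output 2; order=[1,2]; indeg=(1,0,0,0,0,0,2,1,0)
step 3: output 3; order=[1,2,3]; indeg=(0,0,0,0,0,0,2,1,0)
step 4: output 0; order=[1,2,3,0]; indeg=(0,0,0,0,0,0,2,1,0)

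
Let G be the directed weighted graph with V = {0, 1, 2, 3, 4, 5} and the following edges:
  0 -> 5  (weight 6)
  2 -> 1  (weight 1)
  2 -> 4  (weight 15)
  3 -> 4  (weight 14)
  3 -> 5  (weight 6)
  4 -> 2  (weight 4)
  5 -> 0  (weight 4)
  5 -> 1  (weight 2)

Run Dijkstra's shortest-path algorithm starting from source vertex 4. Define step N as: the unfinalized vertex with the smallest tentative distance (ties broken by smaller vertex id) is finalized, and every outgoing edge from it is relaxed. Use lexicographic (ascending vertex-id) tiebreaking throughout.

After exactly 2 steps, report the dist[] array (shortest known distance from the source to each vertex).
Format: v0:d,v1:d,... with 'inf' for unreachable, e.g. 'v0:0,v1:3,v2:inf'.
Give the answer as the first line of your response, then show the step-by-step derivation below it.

v0:inf,v1:5,v2:4,v3:inf,v4:0,v5:inf

step 1: dist = v0:inf,v1:inf,v2:4,v3:inf,v4:0,v5:inf
step 2: dist = v0:inf,v1:5,v2:4,v3:inf,v4:0,v5:inf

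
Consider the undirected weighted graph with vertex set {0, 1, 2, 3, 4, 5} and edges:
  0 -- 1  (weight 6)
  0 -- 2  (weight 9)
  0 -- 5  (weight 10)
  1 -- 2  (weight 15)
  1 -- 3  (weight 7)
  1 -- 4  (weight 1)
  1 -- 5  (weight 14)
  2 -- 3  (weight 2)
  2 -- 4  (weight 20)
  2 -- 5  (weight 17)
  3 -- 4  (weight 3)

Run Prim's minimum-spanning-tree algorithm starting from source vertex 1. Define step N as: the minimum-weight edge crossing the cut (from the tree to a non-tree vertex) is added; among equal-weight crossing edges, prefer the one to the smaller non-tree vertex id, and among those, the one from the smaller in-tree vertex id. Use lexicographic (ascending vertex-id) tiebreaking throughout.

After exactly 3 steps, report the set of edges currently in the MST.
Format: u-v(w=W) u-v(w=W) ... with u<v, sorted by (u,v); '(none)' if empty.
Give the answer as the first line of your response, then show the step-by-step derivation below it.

1-4(w=1) 2-3(w=2) 3-4(w=3)

step 1: add edge 1-4 (w=1); MST = {1-4(w=1)}
step 2: add edge 3-4 (w=3); MST = {1-4(w=1) 3-4(w=3)}
step 3: add edge 2-3 (w=2); MST = {1-4(w=1) 2-3(w=2) 3-4(w=3)}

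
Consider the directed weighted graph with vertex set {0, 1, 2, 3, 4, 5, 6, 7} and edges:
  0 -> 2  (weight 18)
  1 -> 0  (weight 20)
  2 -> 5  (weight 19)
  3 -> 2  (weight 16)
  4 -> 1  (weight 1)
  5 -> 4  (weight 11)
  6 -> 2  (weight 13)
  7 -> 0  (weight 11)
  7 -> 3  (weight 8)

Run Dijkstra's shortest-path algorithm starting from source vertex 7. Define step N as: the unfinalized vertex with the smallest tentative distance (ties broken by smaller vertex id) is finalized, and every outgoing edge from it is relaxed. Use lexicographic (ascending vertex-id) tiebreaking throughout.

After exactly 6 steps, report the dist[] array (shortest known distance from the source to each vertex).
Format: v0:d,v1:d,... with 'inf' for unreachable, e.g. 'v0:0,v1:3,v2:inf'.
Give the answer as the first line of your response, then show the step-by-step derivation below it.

v0:11,v1:55,v2:24,v3:8,v4:54,v5:43,v6:inf,v7:0

step 1: dist = v0:11,v1:inf,v2:inf,v3:8,v4:inf,v5:inf,v6:inf,v7:0
step 2: dist = v0:11,v1:inf,v2:24,v3:8,v4:inf,v5:inf,v6:inf,v7:0
step 3: dist = v0:11,v1:inf,v2:24,v3:8,v4:inf,v5:inf,v6:inf,v7:0
step 4: dist = v0:11,v1:inf,v2:24,v3:8,v4:inf,v5:43,v6:inf,v7:0
step 5: dist = v0:11,v1:inf,v2:24,v3:8,v4:54,v5:43,v6:inf,v7:0
step 6: dist = v0:11,v1:55,v2:24,v3:8,v4:54,v5:43,v6:inf,v7:0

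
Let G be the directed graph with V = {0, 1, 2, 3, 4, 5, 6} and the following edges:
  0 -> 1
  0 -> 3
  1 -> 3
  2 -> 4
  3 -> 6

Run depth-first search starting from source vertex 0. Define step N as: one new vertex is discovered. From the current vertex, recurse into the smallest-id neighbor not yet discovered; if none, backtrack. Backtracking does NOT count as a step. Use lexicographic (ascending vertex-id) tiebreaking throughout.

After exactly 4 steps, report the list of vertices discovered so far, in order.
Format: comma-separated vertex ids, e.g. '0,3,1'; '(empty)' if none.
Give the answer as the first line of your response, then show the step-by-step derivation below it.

0,1,3,6

step 1: discover 0; path=0; order=0
step 2: discover 1; path=0>1; order=0,1
step 3: discover 3; path=0>1>3; order=0,1,3
step 4: discover 6; path=0>1>3>6; order=0,1,3,6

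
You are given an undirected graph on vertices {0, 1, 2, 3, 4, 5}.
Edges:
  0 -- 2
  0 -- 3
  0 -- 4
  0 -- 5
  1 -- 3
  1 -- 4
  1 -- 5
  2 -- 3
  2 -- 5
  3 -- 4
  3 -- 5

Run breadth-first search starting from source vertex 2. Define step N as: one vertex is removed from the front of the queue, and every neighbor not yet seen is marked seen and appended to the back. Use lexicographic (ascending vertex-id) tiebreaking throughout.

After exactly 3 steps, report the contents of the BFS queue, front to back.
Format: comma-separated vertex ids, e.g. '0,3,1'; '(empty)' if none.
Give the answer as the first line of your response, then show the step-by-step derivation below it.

5,4,1

step 1: dequeue 2; queue=[0,3,5]; order=2
step 2: dequeue 0; queue=[3,5,4]; order=2,0
step 3: dequeue 3; queue=[5,4,1]; order=2,0,3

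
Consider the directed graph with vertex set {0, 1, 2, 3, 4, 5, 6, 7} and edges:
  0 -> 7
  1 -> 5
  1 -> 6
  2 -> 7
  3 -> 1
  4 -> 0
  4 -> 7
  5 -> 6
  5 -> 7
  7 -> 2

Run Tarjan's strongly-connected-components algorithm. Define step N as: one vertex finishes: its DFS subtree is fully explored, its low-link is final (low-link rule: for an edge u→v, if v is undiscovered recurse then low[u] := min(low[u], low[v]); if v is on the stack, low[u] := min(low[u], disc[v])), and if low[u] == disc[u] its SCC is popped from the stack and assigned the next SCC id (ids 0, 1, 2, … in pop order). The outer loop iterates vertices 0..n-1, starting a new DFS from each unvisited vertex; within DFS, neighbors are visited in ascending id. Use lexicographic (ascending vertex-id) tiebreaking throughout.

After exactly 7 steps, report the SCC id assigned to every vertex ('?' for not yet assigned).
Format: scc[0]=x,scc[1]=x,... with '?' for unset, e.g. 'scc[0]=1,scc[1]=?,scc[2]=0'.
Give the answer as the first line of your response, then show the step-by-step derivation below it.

scc[0]=1,scc[1]=4,scc[2]=0,scc[3]=5,scc[4]=?,scc[5]=3,scc[6]=2,scc[7]=0

step 1: low=(low[0]=0,low[1]=?,low[2]=1,low[3]=?,low[4]=?,low[5]=?,low[6]=?,low[7]=1); scc=(scc[0]=?,scc[1]=?,scc[2]=?,scc[3]=?,scc[4]=?,scc[5]=?,scc[6]=?,scc[7]=?)
step 2: low=(low[0]=0,low[1]=?,low[2]=1,low[3]=?,low[4]=?,low[5]=?,low[6]=?,low[7]=1); scc=(scc[0]=?,scc[1]=?,scc[2]=0,scc[3]=?,scc[4]=?,scc[5]=?,scc[6]=?,scc[7]=0)
step 3: low=(low[0]=0,low[1]=?,low[2]=1,low[3]=?,low[4]=?,low[5]=?,low[6]=?,low[7]=1); scc=(scc[0]=1,scc[1]=?,scc[2]=0,scc[3]=?,scc[4]=?,scc[5]=?,scc[6]=?,scc[7]=0)
step 4: low=(low[0]=0,low[1]=3,low[2]=1,low[3]=?,low[4]=?,low[5]=4,low[6]=5,low[7]=1); scc=(scc[0]=1,scc[1]=?,scc[2]=0,scc[3]=?,scc[4]=?,scc[5]=?,scc[6]=2,scc[7]=0)
step 5: low=(low[0]=0,low[1]=3,low[2]=1,low[3]=?,low[4]=?,low[5]=4,low[6]=5,low[7]=1); scc=(scc[0]=1,scc[1]=?,scc[2]=0,scc[3]=?,scc[4]=?,scc[5]=3,scc[6]=2,scc[7]=0)
step 6: low=(low[0]=0,low[1]=3,low[2]=1,low[3]=?,low[4]=?,low[5]=4,low[6]=5,low[7]=1); scc=(scc[0]=1,scc[1]=4,scc[2]=0,scc[3]=?,scc[4]=?,scc[5]=3,scc[6]=2,scc[7]=0)
step 7: low=(low[0]=0,low[1]=3,low[2]=1,low[3]=6,low[4]=?,low[5]=4,low[6]=5,low[7]=1); scc=(scc[0]=1,scc[1]=4,scc[2]=0,scc[3]=5,scc[4]=?,scc[5]=3,scc[6]=2,scc[7]=0)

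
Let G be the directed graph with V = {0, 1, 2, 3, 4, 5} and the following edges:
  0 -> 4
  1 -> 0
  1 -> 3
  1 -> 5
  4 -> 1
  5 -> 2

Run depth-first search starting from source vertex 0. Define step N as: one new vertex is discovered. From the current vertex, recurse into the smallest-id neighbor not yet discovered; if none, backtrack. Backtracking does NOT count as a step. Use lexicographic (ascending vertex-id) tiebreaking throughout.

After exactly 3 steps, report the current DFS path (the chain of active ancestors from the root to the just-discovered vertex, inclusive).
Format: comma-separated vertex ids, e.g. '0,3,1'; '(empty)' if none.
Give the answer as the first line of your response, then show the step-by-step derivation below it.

0,4,1

step 1: discover 0; path=0; order=0
step 2: discover 4; path=0>4; order=0,4
step 3: discover 1; path=0>4>1; order=0,4,1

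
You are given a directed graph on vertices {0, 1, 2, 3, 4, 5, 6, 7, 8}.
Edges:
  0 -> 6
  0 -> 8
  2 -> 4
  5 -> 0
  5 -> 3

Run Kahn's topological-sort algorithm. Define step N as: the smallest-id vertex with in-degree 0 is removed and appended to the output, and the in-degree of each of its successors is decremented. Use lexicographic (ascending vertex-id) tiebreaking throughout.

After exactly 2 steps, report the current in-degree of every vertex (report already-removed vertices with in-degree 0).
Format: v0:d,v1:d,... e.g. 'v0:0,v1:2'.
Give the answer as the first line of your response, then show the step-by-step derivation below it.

v0:1,v1:0,v2:0,v3:1,v4:0,v5:0,v6:1,v7:0,v8:1

step 1: output 1; order=[1]; indeg=(1,0,0,1,1,0,1,0,1)
step 2: output 2; order=[1,2]; indeg=(1,0,0,1,0,0,1,0,1)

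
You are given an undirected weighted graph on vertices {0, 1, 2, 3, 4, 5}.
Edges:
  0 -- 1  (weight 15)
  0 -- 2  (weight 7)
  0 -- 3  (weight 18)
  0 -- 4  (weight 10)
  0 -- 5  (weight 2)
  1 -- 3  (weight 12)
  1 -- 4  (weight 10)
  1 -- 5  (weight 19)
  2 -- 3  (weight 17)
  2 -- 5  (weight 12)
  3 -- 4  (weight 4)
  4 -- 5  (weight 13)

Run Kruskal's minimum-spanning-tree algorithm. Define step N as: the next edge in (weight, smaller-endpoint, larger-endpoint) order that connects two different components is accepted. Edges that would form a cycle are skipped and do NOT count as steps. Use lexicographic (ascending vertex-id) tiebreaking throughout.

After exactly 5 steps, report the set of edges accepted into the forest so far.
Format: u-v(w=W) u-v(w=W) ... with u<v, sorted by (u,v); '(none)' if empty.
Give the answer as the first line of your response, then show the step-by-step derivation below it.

0-2(w=7) 0-4(w=10) 0-5(w=2) 1-4(w=10) 3-4(w=4)

step 1: add edge 0-5 (w=2); MST = {0-5(w=2)}
step 2: add edge 3-4 (w=4); MST = {0-5(w=2) 3-4(w=4)}
step 3: add edge 0-2 (w=7); MST = {0-2(w=7) 0-5(w=2) 3-4(w=4)}
step 4: add edge 0-4 (w=10); MST = {0-2(w=7) 0-4(w=10) 0-5(w=2) 3-4(w=4)}
step 5: add edge 1-4 (w=10); MST = {0-2(w=7) 0-4(w=10) 0-5(w=2) 1-4(w=10) 3-4(w=4)}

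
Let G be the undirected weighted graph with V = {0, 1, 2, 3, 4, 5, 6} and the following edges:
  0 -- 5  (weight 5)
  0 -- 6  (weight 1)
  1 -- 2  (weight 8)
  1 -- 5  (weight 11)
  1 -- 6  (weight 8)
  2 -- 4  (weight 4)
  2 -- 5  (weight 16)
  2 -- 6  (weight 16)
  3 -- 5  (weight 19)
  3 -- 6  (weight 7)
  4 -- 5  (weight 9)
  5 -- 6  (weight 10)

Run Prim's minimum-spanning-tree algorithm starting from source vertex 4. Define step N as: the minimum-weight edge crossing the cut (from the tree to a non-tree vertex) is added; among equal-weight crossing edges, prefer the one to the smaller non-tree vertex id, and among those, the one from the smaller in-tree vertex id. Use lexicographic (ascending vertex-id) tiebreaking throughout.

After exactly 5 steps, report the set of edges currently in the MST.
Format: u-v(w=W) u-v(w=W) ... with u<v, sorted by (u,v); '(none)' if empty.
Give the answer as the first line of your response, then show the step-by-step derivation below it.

0-5(w=5) 0-6(w=1) 1-2(w=8) 1-6(w=8) 2-4(w=4)

step 1: add edge 2-4 (w=4); MST = {2-4(w=4)}
step 2: add edge 1-2 (w=8); MST = {1-2(w=8) 2-4(w=4)}
step 3: add edge 1-6 (w=8); MST = {1-2(w=8) 1-6(w=8) 2-4(w=4)}
step 4: add edge 0-6 (w=1); MST = {0-6(w=1) 1-2(w=8) 1-6(w=8) 2-4(w=4)}
step 5: add edge 0-5 (w=5); MST = {0-5(w=5) 0-6(w=1) 1-2(w=8) 1-6(w=8) 2-4(w=4)}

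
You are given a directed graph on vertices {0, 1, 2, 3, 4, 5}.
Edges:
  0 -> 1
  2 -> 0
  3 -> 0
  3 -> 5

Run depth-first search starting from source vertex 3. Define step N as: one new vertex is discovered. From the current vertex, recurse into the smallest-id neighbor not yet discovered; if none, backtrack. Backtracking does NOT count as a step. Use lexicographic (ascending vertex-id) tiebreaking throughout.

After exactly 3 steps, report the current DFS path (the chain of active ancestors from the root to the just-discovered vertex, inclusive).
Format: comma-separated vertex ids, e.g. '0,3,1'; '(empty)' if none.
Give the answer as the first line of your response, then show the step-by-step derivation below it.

3,0,1

step 1: discover 3; path=3; order=3
step 2: discover 0; path=3>0; order=3,0
step 3: discover 1; path=3>0>1; order=3,0,1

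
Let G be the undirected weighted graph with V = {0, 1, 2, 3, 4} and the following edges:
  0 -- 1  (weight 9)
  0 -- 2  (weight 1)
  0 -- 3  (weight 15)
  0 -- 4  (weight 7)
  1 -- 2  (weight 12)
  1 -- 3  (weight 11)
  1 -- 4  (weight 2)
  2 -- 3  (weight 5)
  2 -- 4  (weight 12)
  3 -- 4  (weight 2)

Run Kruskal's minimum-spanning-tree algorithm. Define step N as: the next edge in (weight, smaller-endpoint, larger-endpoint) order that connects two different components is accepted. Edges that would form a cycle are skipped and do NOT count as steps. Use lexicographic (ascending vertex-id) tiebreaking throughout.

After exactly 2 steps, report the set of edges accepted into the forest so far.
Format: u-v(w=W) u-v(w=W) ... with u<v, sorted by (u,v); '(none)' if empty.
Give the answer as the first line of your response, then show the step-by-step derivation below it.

0-2(w=1) 1-4(w=2)

step 1: add edge 0-2 (w=1); MST = {0-2(w=1)}
step 2: add edge 1-4 (w=2); MST = {0-2(w=1) 1-4(w=2)}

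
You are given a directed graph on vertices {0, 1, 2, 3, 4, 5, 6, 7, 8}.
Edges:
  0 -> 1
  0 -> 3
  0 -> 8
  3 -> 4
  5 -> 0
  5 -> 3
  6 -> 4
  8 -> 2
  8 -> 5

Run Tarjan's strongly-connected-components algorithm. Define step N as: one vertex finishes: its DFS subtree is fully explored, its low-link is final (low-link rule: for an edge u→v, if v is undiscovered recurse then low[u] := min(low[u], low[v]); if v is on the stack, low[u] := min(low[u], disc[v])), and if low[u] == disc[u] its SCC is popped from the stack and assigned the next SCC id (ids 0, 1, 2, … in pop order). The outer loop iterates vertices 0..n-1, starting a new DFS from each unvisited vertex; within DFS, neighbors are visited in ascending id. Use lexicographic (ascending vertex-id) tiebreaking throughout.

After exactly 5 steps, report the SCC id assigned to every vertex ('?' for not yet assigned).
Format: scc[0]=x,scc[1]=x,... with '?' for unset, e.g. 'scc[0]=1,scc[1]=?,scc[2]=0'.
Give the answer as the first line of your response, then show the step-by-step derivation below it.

scc[0]=?,scc[1]=0,scc[2]=3,scc[3]=2,scc[4]=1,scc[5]=?,scc[6]=?,scc[7]=?,scc[8]=?

step 1: low=(low[0]=0,low[1]=1,low[2]=?,low[3]=?,low[4]=?,low[5]=?,low[6]=?,low[7]=?,low[8]=?); scc=(scc[0]=?,scc[1]=0,scc[2]=?,scc[3]=?,scc[4]=?,scc[5]=?,scc[6]=?,scc[7]=?,scc[8]=?)
step 2: low=(low[0]=0,low[1]=1,low[2]=?,low[3]=2,low[4]=3,low[5]=?,low[6]=?,low[7]=?,low[8]=?); scc=(scc[0]=?,scc[1]=0,scc[2]=?,scc[3]=?,scc[4]=1,scc[5]=?,scc[6]=?,scc[7]=?,scc[8]=?)
step 3: low=(low[0]=0,low[1]=1,low[2]=?,low[3]=2,low[4]=3,low[5]=?,low[6]=?,low[7]=?,low[8]=?); scc=(scc[0]=?,scc[1]=0,scc[2]=?,scc[3]=2,scc[4]=1,scc[5]=?,scc[6]=?,scc[7]=?,scc[8]=?)
step 4: low=(low[0]=0,low[1]=1,low[2]=5,low[3]=2,low[4]=3,low[5]=?,low[6]=?,low[7]=?,low[8]=4); scc=(scc[0]=?,scc[1]=0,scc[2]=3,scc[3]=2,scc[4]=1,scc[5]=?,scc[6]=?,scc[7]=?,scc[8]=?)
step 5: low=(low[0]=0,low[1]=1,low[2]=5,low[3]=2,low[4]=3,low[5]=0,low[6]=?,low[7]=?,low[8]=4); scc=(scc[0]=?,scc[1]=0,scc[2]=3,scc[3]=2,scc[4]=1,scc[5]=?,scc[6]=?,scc[7]=?,scc[8]=?)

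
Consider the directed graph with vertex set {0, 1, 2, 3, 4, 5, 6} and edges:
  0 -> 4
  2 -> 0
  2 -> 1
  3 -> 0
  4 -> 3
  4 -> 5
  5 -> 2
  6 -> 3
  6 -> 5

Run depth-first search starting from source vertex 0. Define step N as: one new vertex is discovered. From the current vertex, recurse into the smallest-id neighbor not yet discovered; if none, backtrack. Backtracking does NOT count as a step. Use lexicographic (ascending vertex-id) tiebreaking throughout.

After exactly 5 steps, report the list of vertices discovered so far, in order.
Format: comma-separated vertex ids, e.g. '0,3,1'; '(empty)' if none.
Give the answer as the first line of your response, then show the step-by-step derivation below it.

0,4,3,5,2

step 1: discover 0; path=0; order=0
step 2: discover 4; path=0>4; order=0,4
step 3: discover 3; path=0>4>3; order=0,4,3
step 4: discover 5; path=0>4>5; order=0,4,3,5
step 5: discover 2; path=0>4>5>2; order=0,4,3,5,2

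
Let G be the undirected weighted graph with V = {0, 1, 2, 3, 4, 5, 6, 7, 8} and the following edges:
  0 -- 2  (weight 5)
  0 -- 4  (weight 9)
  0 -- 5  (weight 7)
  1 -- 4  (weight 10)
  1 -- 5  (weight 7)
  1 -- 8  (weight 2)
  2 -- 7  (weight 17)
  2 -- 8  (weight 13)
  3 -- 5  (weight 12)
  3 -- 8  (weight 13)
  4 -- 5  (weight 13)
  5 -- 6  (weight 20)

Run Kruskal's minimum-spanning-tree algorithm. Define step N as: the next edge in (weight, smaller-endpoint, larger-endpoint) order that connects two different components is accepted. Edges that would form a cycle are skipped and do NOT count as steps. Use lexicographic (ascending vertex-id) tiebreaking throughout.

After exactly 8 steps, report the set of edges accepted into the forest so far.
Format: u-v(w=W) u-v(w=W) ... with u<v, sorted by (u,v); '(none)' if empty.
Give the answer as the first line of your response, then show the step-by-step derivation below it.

0-2(w=5) 0-4(w=9) 0-5(w=7) 1-5(w=7) 1-8(w=2) 2-7(w=17) 3-5(w=12) 5-6(w=20)

step 1: add edge 1-8 (w=2); MST = {1-8(w=2)}
step 2: add edge 0-2 (w=5); MST = {0-2(w=5) 1-8(w=2)}
step 3: add edge 0-5 (w=7); MST = {0-2(w=5) 0-5(w=7) 1-8(w=2)}
step 4: add edge 1-5 (w=7); MST = {0-2(w=5) 0-5(w=7) 1-5(w=7) 1-8(w=2)}
step 5: add edge 0-4 (w=9); MST = {0-2(w=5) 0-4(w=9) 0-5(w=7) 1-5(w=7) 1-8(w=2)}
step 6: add edge 3-5 (w=12); MST = {0-2(w=5) 0-4(w=9) 0-5(w=7) 1-5(w=7) 1-8(w=2) 3-5(w=12)}
step 7: add edge 2-7 (w=17); MST = {0-2(w=5) 0-4(w=9) 0-5(w=7) 1-5(w=7) 1-8(w=2) 2-7(w=17) 3-5(w=12)}
step 8: add edge 5-6 (w=20); MST = {0-2(w=5) 0-4(w=9) 0-5(w=7) 1-5(w=7) 1-8(w=2) 2-7(w=17) 3-5(w=12) 5-6(w=20)}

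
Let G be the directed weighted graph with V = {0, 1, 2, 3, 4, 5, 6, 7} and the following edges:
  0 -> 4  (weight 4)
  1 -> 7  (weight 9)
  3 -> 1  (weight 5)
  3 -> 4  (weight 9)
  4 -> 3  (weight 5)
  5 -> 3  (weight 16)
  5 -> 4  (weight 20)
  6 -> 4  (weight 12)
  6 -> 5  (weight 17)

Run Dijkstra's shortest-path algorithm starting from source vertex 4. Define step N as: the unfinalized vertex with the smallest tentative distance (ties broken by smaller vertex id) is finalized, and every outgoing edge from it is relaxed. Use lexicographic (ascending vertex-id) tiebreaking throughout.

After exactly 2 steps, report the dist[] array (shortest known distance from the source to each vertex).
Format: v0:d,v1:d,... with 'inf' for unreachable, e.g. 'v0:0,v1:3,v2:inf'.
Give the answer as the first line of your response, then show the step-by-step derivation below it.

v0:inf,v1:10,v2:inf,v3:5,v4:0,v5:inf,v6:inf,v7:inf

step 1: dist = v0:inf,v1:inf,v2:inf,v3:5,v4:0,v5:inf,v6:inf,v7:inf
step 2: dist = v0:inf,v1:10,v2:inf,v3:5,v4:0,v5:inf,v6:inf,v7:inf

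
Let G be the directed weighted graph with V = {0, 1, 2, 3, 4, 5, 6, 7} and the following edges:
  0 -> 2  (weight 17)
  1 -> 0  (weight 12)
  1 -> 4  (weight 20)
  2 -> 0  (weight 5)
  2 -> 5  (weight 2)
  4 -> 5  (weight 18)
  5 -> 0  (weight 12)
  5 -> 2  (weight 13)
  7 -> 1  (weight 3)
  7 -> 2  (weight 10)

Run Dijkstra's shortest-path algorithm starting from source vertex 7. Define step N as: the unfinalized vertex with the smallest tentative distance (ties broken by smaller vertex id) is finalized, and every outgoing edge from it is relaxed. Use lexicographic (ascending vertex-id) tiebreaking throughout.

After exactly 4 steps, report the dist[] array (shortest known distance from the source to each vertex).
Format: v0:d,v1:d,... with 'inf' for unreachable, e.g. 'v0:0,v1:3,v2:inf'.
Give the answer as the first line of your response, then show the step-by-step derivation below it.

v0:15,v1:3,v2:10,v3:inf,v4:23,v5:12,v6:inf,v7:0

step 1: dist = v0:inf,v1:3,v2:10,v3:inf,v4:inf,v5:inf,v6:inf,v7:0
step 2: dist = v0:15,v1:3,v2:10,v3:inf,v4:23,v5:inf,v6:inf,v7:0
step 3: dist = v0:15,v1:3,v2:10,v3:inf,v4:23,v5:12,v6:inf,v7:0
step 4: dist = v0:15,v1:3,v2:10,v3:inf,v4:23,v5:12,v6:inf,v7:0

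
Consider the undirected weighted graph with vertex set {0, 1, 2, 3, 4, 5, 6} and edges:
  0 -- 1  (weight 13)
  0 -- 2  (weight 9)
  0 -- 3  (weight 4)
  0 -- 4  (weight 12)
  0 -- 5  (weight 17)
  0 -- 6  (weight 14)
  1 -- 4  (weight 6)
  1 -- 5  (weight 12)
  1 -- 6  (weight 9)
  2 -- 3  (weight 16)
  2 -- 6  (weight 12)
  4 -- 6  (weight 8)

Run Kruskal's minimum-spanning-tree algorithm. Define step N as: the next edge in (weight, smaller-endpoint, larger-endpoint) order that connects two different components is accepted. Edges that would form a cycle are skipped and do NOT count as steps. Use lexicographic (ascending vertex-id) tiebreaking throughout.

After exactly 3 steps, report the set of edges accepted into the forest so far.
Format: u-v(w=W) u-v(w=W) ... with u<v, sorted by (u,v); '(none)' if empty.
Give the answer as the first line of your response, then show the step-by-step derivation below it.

0-3(w=4) 1-4(w=6) 4-6(w=8)

step 1: add edge 0-3 (w=4); MST = {0-3(w=4)}
step 2: add edge 1-4 (w=6); MST = {0-3(w=4) 1-4(w=6)}
step 3: add edge 4-6 (w=8); MST = {0-3(w=4) 1-4(w=6) 4-6(w=8)}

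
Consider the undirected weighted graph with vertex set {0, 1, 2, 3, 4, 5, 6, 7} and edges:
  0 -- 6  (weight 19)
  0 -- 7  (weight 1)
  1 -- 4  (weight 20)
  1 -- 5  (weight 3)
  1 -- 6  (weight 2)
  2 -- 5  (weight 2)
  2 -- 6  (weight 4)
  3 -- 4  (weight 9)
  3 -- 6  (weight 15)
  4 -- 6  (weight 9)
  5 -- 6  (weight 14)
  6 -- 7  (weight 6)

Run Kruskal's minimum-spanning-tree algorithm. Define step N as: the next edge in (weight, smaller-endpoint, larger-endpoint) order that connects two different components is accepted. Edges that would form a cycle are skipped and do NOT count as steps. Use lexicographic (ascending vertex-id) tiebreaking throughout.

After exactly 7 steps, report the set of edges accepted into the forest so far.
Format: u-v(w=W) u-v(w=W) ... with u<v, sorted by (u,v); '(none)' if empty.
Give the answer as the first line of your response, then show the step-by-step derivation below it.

0-7(w=1) 1-5(w=3) 1-6(w=2) 2-5(w=2) 3-4(w=9) 4-6(w=9) 6-7(w=6)

step 1: add edge 0-7 (w=1); MST = {0-7(w=1)}
step 2: add edge 1-6 (w=2); MST = {0-7(w=1) 1-6(w=2)}
step 3: add edge 2-5 (w=2); MST = {0-7(w=1) 1-6(w=2) 2-5(w=2)}
step 4: add edge 1-5 (w=3); MST = {0-7(w=1) 1-5(w=3) 1-6(w=2) 2-5(w=2)}
step 5: add edge 6-7 (w=6); MST = {0-7(w=1) 1-5(w=3) 1-6(w=2) 2-5(w=2) 6-7(w=6)}
step 6: add edge 3-4 (w=9); MST = {0-7(w=1) 1-5(w=3) 1-6(w=2) 2-5(w=2) 3-4(w=9) 6-7(w=6)}
step 7: add edge 4-6 (w=9); MST = {0-7(w=1) 1-5(w=3) 1-6(w=2) 2-5(w=2) 3-4(w=9) 4-6(w=9) 6-7(w=6)}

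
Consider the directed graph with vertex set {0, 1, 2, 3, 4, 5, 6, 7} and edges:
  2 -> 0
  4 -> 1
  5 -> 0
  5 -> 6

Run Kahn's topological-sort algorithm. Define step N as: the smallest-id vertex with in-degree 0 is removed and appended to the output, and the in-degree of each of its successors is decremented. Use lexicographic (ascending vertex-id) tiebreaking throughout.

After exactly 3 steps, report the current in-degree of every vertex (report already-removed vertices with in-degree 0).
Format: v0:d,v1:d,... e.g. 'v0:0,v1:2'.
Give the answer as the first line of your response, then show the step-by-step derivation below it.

v0:1,v1:0,v2:0,v3:0,v4:0,v5:0,v6:1,v7:0

step 1: output 2; order=[2]; indeg=(1,1,0,0,0,0,1,0)
step 2: output 3; order=[2,3]; indeg=(1,1,0,0,0,0,1,0)
step 3: output 4; order=[2,3,4]; indeg=(1,0,0,0,0,0,1,0)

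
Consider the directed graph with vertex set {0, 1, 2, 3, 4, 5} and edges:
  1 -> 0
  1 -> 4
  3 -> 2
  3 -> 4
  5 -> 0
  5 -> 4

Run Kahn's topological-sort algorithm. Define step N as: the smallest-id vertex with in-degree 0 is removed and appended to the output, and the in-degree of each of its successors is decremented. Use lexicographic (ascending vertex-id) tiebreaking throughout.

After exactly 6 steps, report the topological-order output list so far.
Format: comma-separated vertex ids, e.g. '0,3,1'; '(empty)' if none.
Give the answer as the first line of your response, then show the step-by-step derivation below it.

1,3,2,5,0,4

step 1: output 1; order=[1]; indeg=(1,0,1,0,2,0)
step 2: output 3; order=[1,3]; indeg=(1,0,0,0,1,0)
step 3: output 2; order=[1,3,2]; indeg=(1,0,0,0,1,0)
step 4: output 5; order=[1,3,2,5]; indeg=(0,0,0,0,0,0)
step 5: output 0; order=[1,3,2,5,0]; indeg=(0,0,0,0,0,0)
step 6: output 4; order=[1,3,2,5,0,4]; indeg=(0,0,0,0,0,0)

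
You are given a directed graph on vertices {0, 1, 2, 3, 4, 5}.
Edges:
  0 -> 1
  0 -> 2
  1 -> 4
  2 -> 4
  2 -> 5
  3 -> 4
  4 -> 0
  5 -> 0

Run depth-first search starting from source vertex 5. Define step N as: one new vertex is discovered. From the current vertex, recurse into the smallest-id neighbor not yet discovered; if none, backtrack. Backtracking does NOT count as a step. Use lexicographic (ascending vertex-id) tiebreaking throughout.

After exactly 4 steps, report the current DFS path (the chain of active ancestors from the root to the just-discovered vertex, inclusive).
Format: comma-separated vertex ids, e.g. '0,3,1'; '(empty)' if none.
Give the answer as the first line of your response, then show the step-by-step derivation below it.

5,0,1,4

step 1: discover 5; path=5; order=5
step 2: discover 0; path=5>0; order=5,0
step 3: discover 1; path=5>0>1; order=5,0,1
step 4: discover 4; path=5>0>1>4; order=5,0,1,4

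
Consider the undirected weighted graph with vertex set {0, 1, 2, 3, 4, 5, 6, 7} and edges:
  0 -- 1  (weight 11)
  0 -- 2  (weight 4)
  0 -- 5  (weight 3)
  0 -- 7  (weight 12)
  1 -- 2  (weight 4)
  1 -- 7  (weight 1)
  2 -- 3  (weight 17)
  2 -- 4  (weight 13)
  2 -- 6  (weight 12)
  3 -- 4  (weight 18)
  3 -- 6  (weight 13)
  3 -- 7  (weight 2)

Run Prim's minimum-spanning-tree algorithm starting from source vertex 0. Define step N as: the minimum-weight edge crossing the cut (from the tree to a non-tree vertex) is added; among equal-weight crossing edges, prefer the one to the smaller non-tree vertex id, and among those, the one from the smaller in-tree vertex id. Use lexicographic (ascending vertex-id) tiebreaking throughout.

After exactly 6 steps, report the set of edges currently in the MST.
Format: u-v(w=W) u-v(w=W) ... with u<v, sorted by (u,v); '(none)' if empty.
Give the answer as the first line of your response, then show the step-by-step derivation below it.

0-2(w=4) 0-5(w=3) 1-2(w=4) 1-7(w=1) 2-6(w=12) 3-7(w=2)

step 1: add edge 0-5 (w=3); MST = {0-5(w=3)}
step 2: add edge 0-2 (w=4); MST = {0-2(w=4) 0-5(w=3)}
step 3: add edge 1-2 (w=4); MST = {0-2(w=4) 0-5(w=3) 1-2(w=4)}
step 4: add edge 1-7 (w=1); MST = {0-2(w=4) 0-5(w=3) 1-2(w=4) 1-7(w=1)}
step 5: add edge 3-7 (w=2); MST = {0-2(w=4) 0-5(w=3) 1-2(w=4) 1-7(w=1) 3-7(w=2)}
step 6: add edge 2-6 (w=12); MST = {0-2(w=4) 0-5(w=3) 1-2(w=4) 1-7(w=1) 2-6(w=12) 3-7(w=2)}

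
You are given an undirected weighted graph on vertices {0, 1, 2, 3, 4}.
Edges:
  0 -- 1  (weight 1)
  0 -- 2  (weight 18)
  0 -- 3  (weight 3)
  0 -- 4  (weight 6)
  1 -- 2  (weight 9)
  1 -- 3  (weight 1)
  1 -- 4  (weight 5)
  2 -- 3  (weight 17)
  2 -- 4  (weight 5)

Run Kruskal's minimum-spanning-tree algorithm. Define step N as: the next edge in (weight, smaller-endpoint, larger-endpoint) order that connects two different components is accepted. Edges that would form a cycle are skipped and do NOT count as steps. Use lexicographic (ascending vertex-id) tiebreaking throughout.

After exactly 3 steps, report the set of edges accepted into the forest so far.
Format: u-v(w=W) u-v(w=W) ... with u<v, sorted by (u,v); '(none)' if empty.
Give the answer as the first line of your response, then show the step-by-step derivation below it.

0-1(w=1) 1-3(w=1) 1-4(w=5)

step 1: add edge 0-1 (w=1); MST = {0-1(w=1)}
step 2: add edge 1-3 (w=1); MST = {0-1(w=1) 1-3(w=1)}
step 3: add edge 1-4 (w=5); MST = {0-1(w=1) 1-3(w=1) 1-4(w=5)}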